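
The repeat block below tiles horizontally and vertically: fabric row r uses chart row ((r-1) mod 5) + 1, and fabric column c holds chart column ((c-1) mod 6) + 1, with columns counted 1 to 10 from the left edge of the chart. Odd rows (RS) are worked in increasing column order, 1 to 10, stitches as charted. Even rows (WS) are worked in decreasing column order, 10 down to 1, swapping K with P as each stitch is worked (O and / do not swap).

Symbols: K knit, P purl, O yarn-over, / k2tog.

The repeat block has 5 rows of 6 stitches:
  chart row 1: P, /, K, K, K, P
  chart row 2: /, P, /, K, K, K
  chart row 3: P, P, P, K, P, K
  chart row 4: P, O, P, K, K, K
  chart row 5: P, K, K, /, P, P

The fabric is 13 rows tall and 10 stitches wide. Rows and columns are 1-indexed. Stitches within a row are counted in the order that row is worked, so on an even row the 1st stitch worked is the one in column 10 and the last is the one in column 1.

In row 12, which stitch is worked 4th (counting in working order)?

Result:
/

Derivation:
For row 12: chart row = ((12-1) mod 5) + 1 = 2; this is a WS (even) row.
Chart row 2 tiled across columns 1-10: / P / K K K / P / K
Wrong side: read the tiled row from column 10 down to 1 and exchange K with P (leave O, /).
Row 12 as worked: P / K / P P P / K /
The 4th stitch worked is /.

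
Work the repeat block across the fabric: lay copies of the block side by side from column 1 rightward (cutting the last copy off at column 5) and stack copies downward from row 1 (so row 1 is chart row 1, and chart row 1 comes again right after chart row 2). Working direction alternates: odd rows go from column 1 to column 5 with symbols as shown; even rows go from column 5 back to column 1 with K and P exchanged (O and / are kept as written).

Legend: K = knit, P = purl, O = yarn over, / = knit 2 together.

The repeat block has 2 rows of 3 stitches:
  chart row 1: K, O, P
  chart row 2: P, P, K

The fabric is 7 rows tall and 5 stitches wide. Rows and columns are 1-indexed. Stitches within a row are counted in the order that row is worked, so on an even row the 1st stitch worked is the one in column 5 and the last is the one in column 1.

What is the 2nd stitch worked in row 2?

For row 2: chart row = ((2-1) mod 2) + 1 = 2; this is a WS (even) row.
Chart row 2 tiled across columns 1-5: P P K P P
Wrong side: read the tiled row from column 5 down to 1 and exchange K with P (leave O, /).
Row 2 as worked: K K P K K
Stitch 2 in working order -> K

Stitch:
K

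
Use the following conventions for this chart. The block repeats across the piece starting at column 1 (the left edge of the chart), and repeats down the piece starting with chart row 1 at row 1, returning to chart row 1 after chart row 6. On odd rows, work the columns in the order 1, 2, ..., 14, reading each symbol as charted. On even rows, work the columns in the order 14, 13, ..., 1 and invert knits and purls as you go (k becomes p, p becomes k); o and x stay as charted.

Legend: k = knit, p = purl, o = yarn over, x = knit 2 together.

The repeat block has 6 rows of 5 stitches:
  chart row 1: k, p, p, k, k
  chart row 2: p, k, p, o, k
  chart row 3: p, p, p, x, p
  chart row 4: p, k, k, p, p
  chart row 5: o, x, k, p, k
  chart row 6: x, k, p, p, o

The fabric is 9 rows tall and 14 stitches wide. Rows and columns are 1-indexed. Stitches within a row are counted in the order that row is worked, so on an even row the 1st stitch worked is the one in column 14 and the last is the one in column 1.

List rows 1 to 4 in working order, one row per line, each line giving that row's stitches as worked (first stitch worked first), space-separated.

Rows as worked:
k p p k k k p p k k k p p k
o k p k p o k p k p o k p k
p p p x p p p p x p p p p x
k p p k k k p p k k k p p k

Derivation:
Row 1: chart row 1, RS - tile across columns 1-14 and work as-is.
Row 2: chart row 2, WS - tiled (columns 1-14): p k p o k p k p o k p k p o; work from column 14 back to 1 with k<->p swapped.
Row 3: chart row 3, RS - tile across columns 1-14 and work as-is.
Row 4: chart row 4, WS - tiled (columns 1-14): p k k p p p k k p p p k k p; work from column 14 back to 1 with k<->p swapped.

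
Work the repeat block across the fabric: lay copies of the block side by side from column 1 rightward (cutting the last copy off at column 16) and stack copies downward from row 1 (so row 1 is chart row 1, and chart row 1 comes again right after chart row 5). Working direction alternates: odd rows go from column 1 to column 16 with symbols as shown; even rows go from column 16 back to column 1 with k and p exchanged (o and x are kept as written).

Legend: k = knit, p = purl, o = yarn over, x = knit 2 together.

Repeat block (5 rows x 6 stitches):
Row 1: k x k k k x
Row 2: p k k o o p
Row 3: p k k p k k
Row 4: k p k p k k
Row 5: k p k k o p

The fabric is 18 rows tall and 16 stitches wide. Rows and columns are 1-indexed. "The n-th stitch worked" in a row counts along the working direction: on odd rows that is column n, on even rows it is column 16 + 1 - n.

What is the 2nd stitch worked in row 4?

For row 4: chart row = ((4-1) mod 5) + 1 = 4; this is a WS (even) row.
Chart row 4 tiled across columns 1-16: k p k p k k k p k p k k k p k p
Wrong side: read the tiled row from column 16 down to 1 and exchange k with p (leave o, x).
Row 4 as worked: k p k p p p k p k p p p k p k p
The 2nd stitch worked is p.

== STITCH ==
p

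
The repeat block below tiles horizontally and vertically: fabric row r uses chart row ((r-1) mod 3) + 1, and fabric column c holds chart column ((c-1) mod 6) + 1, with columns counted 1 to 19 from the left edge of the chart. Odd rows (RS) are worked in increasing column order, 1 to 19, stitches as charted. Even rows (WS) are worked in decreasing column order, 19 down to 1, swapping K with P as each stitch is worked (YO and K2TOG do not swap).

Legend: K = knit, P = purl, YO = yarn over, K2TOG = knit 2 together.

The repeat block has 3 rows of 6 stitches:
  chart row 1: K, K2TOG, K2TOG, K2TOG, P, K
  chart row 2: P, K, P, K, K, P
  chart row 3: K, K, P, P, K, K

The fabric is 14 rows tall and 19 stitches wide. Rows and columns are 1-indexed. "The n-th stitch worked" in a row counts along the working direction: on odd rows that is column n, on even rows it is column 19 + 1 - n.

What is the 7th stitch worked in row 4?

Row 4: (4-1) mod 3 = 0, so use chart row 1. Even row -> WS.
Chart row 1 tiled across columns 1-19: K K2TOG K2TOG K2TOG P K K K2TOG K2TOG K2TOG P K K K2TOG K2TOG K2TOG P K K
WS: work from column 19 back to column 1 (reverse the tiled row), swapping K<->P (YO and K2TOG unchanged).
Row 4 as worked: P P K K2TOG K2TOG K2TOG P P K K2TOG K2TOG K2TOG P P K K2TOG K2TOG K2TOG P
Stitch 7 in working order -> P

Stitch:
P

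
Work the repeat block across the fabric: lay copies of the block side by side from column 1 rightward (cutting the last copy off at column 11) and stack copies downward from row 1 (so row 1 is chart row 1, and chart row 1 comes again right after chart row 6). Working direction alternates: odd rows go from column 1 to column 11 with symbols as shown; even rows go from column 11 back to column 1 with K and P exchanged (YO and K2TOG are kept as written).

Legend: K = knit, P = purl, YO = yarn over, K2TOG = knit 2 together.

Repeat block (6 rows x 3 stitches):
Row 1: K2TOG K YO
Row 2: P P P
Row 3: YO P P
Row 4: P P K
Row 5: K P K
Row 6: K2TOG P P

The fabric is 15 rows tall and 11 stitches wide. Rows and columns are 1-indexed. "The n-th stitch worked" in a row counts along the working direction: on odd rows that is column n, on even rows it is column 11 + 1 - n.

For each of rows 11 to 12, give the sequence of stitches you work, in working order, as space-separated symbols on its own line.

== ROWS AS WORKED ==
K P K K P K K P K K P
K K2TOG K K K2TOG K K K2TOG K K K2TOG

Derivation:
Row 11: chart row 5, RS - tile across columns 1-11 and work as-is.
Row 12: chart row 6, WS - tiled (columns 1-11): K2TOG P P K2TOG P P K2TOG P P K2TOG P; work from column 11 back to 1 with K<->P swapped.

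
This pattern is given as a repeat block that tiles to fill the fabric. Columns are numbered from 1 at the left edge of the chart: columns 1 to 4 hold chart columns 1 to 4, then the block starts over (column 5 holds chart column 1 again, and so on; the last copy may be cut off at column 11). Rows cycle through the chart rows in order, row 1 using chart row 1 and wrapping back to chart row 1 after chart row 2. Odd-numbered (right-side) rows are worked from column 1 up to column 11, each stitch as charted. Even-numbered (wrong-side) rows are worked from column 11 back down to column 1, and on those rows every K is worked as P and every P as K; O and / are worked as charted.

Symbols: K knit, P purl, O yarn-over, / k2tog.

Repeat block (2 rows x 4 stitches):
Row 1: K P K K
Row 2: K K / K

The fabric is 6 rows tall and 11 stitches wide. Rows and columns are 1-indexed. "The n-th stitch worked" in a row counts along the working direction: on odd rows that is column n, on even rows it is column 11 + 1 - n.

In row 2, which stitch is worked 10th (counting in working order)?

Stitch:
P

Derivation:
Row 2 uses chart row ((2-1) mod 2)+1 = 2. Row 2 is even, so WS.
Chart row 2 tiled across columns 1-11: K K / K K K / K K K /
WS: work from column 11 back to column 1 (reverse the tiled row), swapping K<->P (O and / unchanged).
Row 2 as worked: / P P P / P P P / P P
Counting 10 along the worked row gives P.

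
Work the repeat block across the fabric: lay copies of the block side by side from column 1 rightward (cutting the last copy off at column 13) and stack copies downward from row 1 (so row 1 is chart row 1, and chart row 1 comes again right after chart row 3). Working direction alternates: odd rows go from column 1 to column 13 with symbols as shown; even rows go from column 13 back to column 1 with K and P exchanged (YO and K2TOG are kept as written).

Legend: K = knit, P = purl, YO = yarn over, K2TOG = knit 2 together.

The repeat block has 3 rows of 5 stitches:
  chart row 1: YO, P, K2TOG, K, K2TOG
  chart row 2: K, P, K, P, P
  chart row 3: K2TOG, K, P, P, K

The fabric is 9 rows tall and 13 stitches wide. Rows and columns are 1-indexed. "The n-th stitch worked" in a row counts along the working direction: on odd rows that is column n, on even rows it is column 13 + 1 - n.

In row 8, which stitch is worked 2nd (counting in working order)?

Row 8: (8-1) mod 3 = 1, so use chart row 2. Even row -> WS.
Chart row 2 tiled across columns 1-13: K P K P P K P K P P K P K
WS: work from column 13 back to column 1 (reverse the tiled row), swapping K<->P (YO and K2TOG unchanged).
Row 8 as worked: P K P K K P K P K K P K P
Counting 2 along the worked row gives K.

== STITCH ==
K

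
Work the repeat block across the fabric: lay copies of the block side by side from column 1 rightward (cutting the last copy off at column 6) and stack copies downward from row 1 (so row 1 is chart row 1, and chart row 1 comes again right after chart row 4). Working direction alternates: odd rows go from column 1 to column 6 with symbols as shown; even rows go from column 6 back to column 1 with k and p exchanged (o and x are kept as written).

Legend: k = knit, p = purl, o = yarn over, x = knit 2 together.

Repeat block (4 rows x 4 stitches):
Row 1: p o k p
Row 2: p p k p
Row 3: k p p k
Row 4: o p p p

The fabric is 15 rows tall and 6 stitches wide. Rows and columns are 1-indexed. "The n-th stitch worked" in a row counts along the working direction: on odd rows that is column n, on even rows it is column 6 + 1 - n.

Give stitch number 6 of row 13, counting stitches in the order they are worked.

Row 13: (13-1) mod 4 = 0, so use chart row 1. Odd row -> RS.
Chart row 1 tiled across columns 1-6: p o k p p o
RS: work column 1 to column 6, symbols as charted — the tiled row is the row as worked.
The 6th stitch worked is o.

== STITCH ==
o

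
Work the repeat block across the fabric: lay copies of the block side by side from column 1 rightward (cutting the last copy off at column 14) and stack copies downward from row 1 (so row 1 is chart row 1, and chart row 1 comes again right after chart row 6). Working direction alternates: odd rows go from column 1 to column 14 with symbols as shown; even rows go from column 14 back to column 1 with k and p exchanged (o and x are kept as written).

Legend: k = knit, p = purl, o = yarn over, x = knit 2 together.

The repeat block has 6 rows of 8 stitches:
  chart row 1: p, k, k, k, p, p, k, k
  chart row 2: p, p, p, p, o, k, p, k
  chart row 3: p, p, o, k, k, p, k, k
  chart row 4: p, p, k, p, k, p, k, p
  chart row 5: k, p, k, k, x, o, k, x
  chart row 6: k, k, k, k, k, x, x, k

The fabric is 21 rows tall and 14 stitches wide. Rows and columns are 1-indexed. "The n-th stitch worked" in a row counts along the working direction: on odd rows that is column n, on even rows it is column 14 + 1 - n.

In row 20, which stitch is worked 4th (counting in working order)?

Row 20 uses chart row ((20-1) mod 6)+1 = 2. Row 20 is even, so WS.
Chart row 2 tiled across columns 1-14: p p p p o k p k p p p p o k
WS: work from column 14 back to column 1 (reverse the tiled row), swapping k<->p (o and x unchanged).
Row 20 as worked: p o k k k k p k p o k k k k
Counting 4 along the worked row gives k.

Result:
k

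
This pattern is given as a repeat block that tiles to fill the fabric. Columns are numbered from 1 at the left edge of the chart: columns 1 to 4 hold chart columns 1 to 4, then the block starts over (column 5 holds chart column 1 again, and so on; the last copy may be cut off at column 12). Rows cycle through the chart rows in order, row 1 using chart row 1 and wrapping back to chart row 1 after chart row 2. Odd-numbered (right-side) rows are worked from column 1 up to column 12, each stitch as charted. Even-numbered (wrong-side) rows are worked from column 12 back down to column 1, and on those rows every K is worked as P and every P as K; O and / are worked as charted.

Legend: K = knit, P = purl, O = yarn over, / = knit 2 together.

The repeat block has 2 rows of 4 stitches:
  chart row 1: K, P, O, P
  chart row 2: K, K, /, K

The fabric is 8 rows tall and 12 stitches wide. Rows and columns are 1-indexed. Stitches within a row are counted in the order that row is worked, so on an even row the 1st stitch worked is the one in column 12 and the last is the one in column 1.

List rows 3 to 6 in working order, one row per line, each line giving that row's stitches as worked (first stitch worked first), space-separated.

== ROWS AS WORKED ==
K P O P K P O P K P O P
P / P P P / P P P / P P
K P O P K P O P K P O P
P / P P P / P P P / P P

Derivation:
Row 3: chart row 1, RS - tile across columns 1-12 and work as-is.
Row 4: chart row 2, WS - tiled (columns 1-12): K K / K K K / K K K / K; work from column 12 back to 1 with K<->P swapped.
Row 5: chart row 1, RS - tile across columns 1-12 and work as-is.
Row 6: chart row 2, WS - tiled (columns 1-12): K K / K K K / K K K / K; work from column 12 back to 1 with K<->P swapped.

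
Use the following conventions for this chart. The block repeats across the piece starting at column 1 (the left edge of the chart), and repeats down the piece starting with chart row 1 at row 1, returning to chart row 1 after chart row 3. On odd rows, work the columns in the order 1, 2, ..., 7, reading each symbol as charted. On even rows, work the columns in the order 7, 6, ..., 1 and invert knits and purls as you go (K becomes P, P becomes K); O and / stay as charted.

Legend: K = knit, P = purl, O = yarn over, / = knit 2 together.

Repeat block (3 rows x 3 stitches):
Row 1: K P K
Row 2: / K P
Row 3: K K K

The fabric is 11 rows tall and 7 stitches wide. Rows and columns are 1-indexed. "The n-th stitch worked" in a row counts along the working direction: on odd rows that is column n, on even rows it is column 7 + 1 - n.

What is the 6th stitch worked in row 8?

For row 8: chart row = ((8-1) mod 3) + 1 = 2; this is a WS (even) row.
Chart row 2 tiled across columns 1-7: / K P / K P /
WS row: flip the tiled sequence (start at column 7) and apply K<->P; O and / stay.
Row 8 as worked: / K P / K P /
Counting 6 along the worked row gives P.

== STITCH ==
P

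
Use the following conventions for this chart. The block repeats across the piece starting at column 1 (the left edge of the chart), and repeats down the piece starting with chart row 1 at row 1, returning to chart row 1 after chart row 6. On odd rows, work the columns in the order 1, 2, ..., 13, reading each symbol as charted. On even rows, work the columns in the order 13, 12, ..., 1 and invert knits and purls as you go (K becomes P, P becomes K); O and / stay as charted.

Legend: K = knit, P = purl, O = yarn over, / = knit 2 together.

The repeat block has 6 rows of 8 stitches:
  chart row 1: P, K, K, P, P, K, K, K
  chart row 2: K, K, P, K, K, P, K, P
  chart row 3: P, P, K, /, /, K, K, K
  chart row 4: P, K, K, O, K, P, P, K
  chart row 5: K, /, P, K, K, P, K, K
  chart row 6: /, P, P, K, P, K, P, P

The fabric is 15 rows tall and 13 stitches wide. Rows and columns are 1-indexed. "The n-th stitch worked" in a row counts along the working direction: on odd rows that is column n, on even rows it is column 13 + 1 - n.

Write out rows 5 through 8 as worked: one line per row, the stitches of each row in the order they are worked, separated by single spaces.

Rows as worked:
K / P K K P K K K / P K K
K P K K / K K P K P K K /
P K K P P K K K P K K P P
P P K P P K P K P P K P P

Derivation:
Row 5: chart row 5, RS - tile across columns 1-13 and work as-is.
Row 6: chart row 6, WS - tiled (columns 1-13): / P P K P K P P / P P K P; work from column 13 back to 1 with K<->P swapped.
Row 7: chart row 1, RS - tile across columns 1-13 and work as-is.
Row 8: chart row 2, WS - tiled (columns 1-13): K K P K K P K P K K P K K; work from column 13 back to 1 with K<->P swapped.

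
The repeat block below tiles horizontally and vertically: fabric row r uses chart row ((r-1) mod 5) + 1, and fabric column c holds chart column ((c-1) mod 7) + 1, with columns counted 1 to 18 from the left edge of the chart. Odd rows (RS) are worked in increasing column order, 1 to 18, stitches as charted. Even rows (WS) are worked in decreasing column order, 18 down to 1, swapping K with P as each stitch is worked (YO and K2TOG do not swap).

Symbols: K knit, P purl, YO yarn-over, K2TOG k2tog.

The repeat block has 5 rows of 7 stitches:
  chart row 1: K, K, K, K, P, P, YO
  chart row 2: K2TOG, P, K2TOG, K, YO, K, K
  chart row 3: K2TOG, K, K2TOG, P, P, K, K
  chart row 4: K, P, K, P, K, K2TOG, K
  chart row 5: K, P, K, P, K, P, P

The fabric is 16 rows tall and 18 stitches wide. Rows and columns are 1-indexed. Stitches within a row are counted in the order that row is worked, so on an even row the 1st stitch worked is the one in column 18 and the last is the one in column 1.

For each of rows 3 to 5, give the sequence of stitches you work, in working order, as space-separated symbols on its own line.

Result:
K2TOG K K2TOG P P K K K2TOG K K2TOG P P K K K2TOG K K2TOG P
K P K P P K2TOG P K P K P P K2TOG P K P K P
K P K P K P P K P K P K P P K P K P

Derivation:
Row 3: chart row 3, RS - tile across columns 1-18 and work as-is.
Row 4: chart row 4, WS - tiled (columns 1-18): K P K P K K2TOG K K P K P K K2TOG K K P K P; work from column 18 back to 1 with K<->P swapped.
Row 5: chart row 5, RS - tile across columns 1-18 and work as-is.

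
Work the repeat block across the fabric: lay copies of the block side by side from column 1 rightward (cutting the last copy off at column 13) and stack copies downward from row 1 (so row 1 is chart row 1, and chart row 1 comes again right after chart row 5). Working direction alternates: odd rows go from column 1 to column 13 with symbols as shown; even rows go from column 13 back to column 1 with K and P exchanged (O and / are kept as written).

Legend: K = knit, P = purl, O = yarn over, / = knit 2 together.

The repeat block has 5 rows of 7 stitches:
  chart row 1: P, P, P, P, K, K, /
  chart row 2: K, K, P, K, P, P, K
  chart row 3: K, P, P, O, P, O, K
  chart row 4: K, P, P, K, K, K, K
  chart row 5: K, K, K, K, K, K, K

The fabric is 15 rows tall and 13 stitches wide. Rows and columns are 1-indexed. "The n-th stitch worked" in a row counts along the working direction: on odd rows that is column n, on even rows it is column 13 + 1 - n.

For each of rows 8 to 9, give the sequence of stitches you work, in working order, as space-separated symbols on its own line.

Row 8: chart row 3, WS - tiled (columns 1-13): K P P O P O K K P P O P O; work from column 13 back to 1 with K<->P swapped.
Row 9: chart row 4, RS - tile across columns 1-13 and work as-is.

Result:
O K O K K P P O K O K K P
K P P K K K K K P P K K K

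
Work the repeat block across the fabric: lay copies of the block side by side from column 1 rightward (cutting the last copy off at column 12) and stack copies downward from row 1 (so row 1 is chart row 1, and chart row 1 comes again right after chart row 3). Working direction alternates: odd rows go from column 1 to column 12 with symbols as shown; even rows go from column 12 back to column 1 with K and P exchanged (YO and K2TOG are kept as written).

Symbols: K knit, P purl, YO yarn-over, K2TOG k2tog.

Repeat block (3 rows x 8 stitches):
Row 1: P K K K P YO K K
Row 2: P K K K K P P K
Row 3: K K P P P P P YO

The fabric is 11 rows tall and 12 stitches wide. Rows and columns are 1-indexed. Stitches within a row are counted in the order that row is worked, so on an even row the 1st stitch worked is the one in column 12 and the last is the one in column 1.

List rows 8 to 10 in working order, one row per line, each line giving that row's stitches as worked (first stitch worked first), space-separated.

Row 8: chart row 2, WS - tiled (columns 1-12): P K K K K P P K P K K K; work from column 12 back to 1 with K<->P swapped.
Row 9: chart row 3, RS - tile across columns 1-12 and work as-is.
Row 10: chart row 1, WS - tiled (columns 1-12): P K K K P YO K K P K K K; work from column 12 back to 1 with K<->P swapped.

== ROWS AS WORKED ==
P P P K P K K P P P P K
K K P P P P P YO K K P P
P P P K P P YO K P P P K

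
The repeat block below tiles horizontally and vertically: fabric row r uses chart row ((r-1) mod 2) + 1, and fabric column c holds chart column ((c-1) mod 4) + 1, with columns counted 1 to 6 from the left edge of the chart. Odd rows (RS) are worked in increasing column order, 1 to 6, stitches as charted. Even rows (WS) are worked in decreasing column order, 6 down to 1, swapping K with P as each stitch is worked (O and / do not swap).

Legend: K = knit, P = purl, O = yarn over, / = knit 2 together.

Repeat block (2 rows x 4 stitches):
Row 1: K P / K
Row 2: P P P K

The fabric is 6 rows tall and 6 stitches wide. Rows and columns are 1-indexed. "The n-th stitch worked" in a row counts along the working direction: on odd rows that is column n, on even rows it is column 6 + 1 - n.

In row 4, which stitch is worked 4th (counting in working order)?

== STITCH ==
K

Derivation:
Row 4 uses chart row ((4-1) mod 2)+1 = 2. Row 4 is even, so WS.
Chart row 2 tiled across columns 1-6: P P P K P P
WS row: flip the tiled sequence (start at column 6) and apply K<->P; O and / stay.
Row 4 as worked: K K P K K K
Stitch 4 in working order -> K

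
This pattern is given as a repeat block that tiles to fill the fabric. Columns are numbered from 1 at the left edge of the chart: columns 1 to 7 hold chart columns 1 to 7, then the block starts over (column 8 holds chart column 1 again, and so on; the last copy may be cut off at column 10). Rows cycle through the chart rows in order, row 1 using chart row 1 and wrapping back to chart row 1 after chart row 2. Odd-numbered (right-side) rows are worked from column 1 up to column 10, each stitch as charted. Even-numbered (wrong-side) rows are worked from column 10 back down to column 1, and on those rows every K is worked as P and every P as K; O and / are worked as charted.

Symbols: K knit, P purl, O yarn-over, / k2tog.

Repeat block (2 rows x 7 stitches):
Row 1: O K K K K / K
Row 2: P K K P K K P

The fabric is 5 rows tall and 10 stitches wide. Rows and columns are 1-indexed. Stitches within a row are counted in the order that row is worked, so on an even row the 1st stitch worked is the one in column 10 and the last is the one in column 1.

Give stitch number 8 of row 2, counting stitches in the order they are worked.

== STITCH ==
P

Derivation:
Row 2: (2-1) mod 2 = 1, so use chart row 2. Even row -> WS.
Chart row 2 tiled across columns 1-10: P K K P K K P P K K
Wrong side: read the tiled row from column 10 down to 1 and exchange K with P (leave O, /).
Row 2 as worked: P P K K P P K P P K
The 8th stitch worked is P.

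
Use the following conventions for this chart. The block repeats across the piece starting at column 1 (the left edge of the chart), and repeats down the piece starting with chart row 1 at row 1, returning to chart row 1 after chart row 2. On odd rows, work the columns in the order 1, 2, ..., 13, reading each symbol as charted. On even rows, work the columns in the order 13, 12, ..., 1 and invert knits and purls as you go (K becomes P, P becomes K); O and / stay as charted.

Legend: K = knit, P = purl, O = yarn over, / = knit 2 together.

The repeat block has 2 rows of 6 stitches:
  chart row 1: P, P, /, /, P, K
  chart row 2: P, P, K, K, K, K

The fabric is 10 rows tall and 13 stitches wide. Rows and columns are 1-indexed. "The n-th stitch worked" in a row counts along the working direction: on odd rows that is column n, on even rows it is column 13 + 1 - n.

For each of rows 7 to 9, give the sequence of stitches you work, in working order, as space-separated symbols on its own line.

Row 7: chart row 1, RS - tile across columns 1-13 and work as-is.
Row 8: chart row 2, WS - tiled (columns 1-13): P P K K K K P P K K K K P; work from column 13 back to 1 with K<->P swapped.
Row 9: chart row 1, RS - tile across columns 1-13 and work as-is.

Rows as worked:
P P / / P K P P / / P K P
K P P P P K K P P P P K K
P P / / P K P P / / P K P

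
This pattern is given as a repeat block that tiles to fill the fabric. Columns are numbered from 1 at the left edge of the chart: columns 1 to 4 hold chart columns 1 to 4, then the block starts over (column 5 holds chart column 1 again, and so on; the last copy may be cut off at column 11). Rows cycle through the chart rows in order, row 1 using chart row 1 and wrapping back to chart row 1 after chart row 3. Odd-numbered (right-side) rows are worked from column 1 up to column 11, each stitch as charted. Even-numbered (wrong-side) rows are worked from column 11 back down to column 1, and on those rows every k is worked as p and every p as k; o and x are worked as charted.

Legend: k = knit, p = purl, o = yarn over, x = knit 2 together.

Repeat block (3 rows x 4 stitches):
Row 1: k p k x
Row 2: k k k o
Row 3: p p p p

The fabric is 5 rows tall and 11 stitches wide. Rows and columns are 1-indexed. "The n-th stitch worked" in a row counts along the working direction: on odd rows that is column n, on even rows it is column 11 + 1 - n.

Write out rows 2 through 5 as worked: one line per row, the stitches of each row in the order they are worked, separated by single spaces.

Row 2: chart row 2, WS - tiled (columns 1-11): k k k o k k k o k k k; work from column 11 back to 1 with k<->p swapped.
Row 3: chart row 3, RS - tile across columns 1-11 and work as-is.
Row 4: chart row 1, WS - tiled (columns 1-11): k p k x k p k x k p k; work from column 11 back to 1 with k<->p swapped.
Row 5: chart row 2, RS - tile across columns 1-11 and work as-is.

== ROWS AS WORKED ==
p p p o p p p o p p p
p p p p p p p p p p p
p k p x p k p x p k p
k k k o k k k o k k k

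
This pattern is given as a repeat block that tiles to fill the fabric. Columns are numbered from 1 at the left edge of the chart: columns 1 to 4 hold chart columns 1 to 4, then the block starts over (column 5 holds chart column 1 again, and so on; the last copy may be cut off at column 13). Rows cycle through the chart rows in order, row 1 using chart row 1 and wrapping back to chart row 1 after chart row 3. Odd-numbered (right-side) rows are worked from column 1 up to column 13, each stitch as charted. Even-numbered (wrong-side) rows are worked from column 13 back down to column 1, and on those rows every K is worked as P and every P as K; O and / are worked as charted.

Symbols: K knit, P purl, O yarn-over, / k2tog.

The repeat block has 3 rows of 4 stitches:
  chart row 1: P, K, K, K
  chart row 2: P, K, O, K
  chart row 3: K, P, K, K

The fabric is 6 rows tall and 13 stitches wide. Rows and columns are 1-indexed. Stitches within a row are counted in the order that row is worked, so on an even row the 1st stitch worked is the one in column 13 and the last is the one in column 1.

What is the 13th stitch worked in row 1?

Result:
P

Derivation:
For row 1: chart row = ((1-1) mod 3) + 1 = 1; this is a RS (odd) row.
Chart row 1 tiled across columns 1-13: P K K K P K K K P K K K P
RS row: no reversal, no swap; stitch n worked = column n.
Counting 13 along the worked row gives P.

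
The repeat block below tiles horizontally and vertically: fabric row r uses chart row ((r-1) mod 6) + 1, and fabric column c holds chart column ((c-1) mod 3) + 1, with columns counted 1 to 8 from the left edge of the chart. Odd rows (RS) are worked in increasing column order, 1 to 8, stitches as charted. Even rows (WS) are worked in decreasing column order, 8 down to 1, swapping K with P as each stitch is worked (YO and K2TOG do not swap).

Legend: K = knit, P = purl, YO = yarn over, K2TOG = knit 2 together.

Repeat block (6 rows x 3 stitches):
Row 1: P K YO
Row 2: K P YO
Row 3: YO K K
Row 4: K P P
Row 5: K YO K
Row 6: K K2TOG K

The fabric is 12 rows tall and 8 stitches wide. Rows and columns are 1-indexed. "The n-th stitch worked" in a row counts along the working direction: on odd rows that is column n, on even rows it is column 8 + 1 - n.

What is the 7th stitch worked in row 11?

Row 11: (11-1) mod 6 = 4, so use chart row 5. Odd row -> RS.
Chart row 5 tiled across columns 1-8: K YO K K YO K K YO
RS: work column 1 to column 8, symbols as charted — the tiled row is the row as worked.
The 7th stitch worked is K.

Stitch:
K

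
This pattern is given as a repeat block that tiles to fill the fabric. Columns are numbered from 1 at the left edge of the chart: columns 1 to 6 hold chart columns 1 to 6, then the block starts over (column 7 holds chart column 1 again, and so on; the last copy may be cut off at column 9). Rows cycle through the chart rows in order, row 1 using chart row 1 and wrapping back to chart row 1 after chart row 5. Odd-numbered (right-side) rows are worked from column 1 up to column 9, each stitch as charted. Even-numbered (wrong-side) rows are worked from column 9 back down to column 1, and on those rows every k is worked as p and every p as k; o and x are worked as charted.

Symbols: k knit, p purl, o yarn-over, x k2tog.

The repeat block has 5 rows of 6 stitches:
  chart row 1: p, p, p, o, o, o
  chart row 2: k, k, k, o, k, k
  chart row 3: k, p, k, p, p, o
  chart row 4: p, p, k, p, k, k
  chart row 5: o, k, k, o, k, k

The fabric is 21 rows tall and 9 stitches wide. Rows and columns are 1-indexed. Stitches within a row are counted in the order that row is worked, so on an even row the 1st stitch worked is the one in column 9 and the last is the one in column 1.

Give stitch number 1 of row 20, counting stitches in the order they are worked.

Stitch:
p

Derivation:
Row 20 uses chart row ((20-1) mod 5)+1 = 5. Row 20 is even, so WS.
Chart row 5 tiled across columns 1-9: o k k o k k o k k
Wrong side: read the tiled row from column 9 down to 1 and exchange k with p (leave o, x).
Row 20 as worked: p p o p p o p p o
The 1st stitch worked is p.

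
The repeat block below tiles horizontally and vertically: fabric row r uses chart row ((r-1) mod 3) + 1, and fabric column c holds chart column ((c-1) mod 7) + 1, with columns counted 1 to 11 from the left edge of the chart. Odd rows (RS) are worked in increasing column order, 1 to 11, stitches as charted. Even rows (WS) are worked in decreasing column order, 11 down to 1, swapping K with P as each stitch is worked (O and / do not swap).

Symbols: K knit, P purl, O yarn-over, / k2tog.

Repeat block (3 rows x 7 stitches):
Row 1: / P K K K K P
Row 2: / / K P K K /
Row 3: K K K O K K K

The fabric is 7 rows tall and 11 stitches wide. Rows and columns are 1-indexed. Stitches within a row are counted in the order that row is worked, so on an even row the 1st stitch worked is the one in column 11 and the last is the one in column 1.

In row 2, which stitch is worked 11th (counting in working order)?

Row 2: (2-1) mod 3 = 1, so use chart row 2. Even row -> WS.
Chart row 2 tiled across columns 1-11: / / K P K K / / / K P
Wrong side: read the tiled row from column 11 down to 1 and exchange K with P (leave O, /).
Row 2 as worked: K P / / / P P K P / /
Stitch 11 in working order -> /

Result:
/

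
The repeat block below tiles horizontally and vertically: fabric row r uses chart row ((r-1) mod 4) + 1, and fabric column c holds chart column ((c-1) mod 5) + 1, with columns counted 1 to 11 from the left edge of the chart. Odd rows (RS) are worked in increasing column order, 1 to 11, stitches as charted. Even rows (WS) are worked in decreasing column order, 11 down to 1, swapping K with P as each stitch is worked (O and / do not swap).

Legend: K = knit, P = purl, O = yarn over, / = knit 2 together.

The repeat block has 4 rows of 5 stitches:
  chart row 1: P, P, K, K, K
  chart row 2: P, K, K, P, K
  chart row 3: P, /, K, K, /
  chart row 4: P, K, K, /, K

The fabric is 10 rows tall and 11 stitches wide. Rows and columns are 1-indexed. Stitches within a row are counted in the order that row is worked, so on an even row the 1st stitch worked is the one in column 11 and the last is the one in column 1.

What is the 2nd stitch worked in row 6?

== STITCH ==
P

Derivation:
Row 6: (6-1) mod 4 = 1, so use chart row 2. Even row -> WS.
Chart row 2 tiled across columns 1-11: P K K P K P K K P K P
WS: work from column 11 back to column 1 (reverse the tiled row), swapping K<->P (O and / unchanged).
Row 6 as worked: K P K P P K P K P P K
Counting 2 along the worked row gives P.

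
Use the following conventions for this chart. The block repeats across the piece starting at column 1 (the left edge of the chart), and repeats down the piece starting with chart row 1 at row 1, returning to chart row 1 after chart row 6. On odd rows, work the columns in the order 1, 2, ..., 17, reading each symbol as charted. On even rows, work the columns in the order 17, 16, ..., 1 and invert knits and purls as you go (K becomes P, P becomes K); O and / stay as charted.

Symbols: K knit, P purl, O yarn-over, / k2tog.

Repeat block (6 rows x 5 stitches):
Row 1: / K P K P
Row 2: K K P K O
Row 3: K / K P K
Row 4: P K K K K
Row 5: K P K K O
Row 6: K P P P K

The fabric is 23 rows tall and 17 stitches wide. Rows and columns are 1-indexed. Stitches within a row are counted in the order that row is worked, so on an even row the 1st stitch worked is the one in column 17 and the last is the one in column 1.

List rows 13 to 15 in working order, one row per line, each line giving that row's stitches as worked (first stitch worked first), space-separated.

Row 13: chart row 1, RS - tile across columns 1-17 and work as-is.
Row 14: chart row 2, WS - tiled (columns 1-17): K K P K O K K P K O K K P K O K K; work from column 17 back to 1 with K<->P swapped.
Row 15: chart row 3, RS - tile across columns 1-17 and work as-is.

Rows as worked:
/ K P K P / K P K P / K P K P / K
P P O P K P P O P K P P O P K P P
K / K P K K / K P K K / K P K K /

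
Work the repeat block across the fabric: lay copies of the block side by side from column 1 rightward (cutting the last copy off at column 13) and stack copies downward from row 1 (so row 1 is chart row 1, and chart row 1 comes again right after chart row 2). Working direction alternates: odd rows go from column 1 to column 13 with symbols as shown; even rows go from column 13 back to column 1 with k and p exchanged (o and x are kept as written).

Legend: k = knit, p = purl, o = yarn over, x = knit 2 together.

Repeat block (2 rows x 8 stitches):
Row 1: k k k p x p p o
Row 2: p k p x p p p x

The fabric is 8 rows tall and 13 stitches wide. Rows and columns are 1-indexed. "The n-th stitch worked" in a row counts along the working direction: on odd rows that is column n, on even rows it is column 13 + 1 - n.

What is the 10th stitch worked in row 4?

Row 4: (4-1) mod 2 = 1, so use chart row 2. Even row -> WS.
Chart row 2 tiled across columns 1-13: p k p x p p p x p k p x p
Wrong side: read the tiled row from column 13 down to 1 and exchange k with p (leave o, x).
Row 4 as worked: k x k p k x k k k x k p k
Counting 10 along the worked row gives x.

Stitch:
x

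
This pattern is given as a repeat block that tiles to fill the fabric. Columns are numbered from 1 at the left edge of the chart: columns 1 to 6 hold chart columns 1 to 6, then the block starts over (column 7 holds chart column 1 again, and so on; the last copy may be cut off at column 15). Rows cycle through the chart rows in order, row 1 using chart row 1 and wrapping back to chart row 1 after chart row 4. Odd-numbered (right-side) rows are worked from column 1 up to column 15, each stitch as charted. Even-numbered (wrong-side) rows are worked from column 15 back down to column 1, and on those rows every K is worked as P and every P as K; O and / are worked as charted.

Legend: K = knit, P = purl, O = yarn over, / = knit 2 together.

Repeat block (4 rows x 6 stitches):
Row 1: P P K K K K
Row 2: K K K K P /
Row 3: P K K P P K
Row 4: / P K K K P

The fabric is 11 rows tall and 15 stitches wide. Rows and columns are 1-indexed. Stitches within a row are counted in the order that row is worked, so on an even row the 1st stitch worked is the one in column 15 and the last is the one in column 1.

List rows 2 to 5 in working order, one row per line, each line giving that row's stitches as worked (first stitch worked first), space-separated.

== ROWS AS WORKED ==
P P P / K P P P P / K P P P P
P K K P P K P K K P P K P K K
P K / K P P P K / K P P P K /
P P K K K K P P K K K K P P K

Derivation:
Row 2: chart row 2, WS - tiled (columns 1-15): K K K K P / K K K K P / K K K; work from column 15 back to 1 with K<->P swapped.
Row 3: chart row 3, RS - tile across columns 1-15 and work as-is.
Row 4: chart row 4, WS - tiled (columns 1-15): / P K K K P / P K K K P / P K; work from column 15 back to 1 with K<->P swapped.
Row 5: chart row 1, RS - tile across columns 1-15 and work as-is.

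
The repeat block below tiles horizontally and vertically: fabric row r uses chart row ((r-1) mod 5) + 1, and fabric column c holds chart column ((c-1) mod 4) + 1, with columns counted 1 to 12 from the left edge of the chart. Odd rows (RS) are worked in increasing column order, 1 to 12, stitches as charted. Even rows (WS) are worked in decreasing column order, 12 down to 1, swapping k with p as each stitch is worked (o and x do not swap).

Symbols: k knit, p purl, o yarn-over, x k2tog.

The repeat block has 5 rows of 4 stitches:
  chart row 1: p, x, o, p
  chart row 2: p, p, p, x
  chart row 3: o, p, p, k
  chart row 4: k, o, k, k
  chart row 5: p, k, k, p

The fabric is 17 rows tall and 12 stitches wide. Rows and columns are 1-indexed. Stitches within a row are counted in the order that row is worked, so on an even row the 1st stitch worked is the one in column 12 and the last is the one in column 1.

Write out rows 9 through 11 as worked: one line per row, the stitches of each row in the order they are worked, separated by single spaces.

Result:
k o k k k o k k k o k k
k p p k k p p k k p p k
p x o p p x o p p x o p

Derivation:
Row 9: chart row 4, RS - tile across columns 1-12 and work as-is.
Row 10: chart row 5, WS - tiled (columns 1-12): p k k p p k k p p k k p; work from column 12 back to 1 with k<->p swapped.
Row 11: chart row 1, RS - tile across columns 1-12 and work as-is.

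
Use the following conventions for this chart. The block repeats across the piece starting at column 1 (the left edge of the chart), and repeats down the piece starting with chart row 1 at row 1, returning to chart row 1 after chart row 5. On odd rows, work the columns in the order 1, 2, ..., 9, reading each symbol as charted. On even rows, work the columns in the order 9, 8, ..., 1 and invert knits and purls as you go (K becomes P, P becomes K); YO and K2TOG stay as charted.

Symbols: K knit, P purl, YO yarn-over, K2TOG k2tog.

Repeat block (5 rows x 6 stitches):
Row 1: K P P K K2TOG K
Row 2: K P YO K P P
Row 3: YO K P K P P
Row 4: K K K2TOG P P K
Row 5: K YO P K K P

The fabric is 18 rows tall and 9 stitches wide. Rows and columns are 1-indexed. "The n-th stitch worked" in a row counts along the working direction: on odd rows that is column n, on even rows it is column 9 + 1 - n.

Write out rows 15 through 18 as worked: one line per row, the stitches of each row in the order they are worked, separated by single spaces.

Rows as worked:
K YO P K K P K YO P
K K P P K2TOG P K K P
K P YO K P P K P YO
K P YO K K P K P YO

Derivation:
Row 15: chart row 5, RS - tile across columns 1-9 and work as-is.
Row 16: chart row 1, WS - tiled (columns 1-9): K P P K K2TOG K K P P; work from column 9 back to 1 with K<->P swapped.
Row 17: chart row 2, RS - tile across columns 1-9 and work as-is.
Row 18: chart row 3, WS - tiled (columns 1-9): YO K P K P P YO K P; work from column 9 back to 1 with K<->P swapped.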